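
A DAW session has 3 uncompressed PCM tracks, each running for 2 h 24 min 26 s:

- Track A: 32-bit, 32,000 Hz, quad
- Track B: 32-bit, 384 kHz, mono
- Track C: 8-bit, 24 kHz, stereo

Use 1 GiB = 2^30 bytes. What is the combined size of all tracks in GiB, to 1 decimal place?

16.9 GiB

2 h 24 min 26 s = 8,666 s.
Track A: 32,000 × 8,666 × 4 × 4 = 4,436,992,000 bytes.
Track B: 384,000 × 8,666 × 4 × 1 = 13,310,976,000 bytes.
Track C: 24,000 × 8,666 × 1 × 2 = 415,968,000 bytes.
Total = 18,163,936,000 bytes = 16.9 GiB.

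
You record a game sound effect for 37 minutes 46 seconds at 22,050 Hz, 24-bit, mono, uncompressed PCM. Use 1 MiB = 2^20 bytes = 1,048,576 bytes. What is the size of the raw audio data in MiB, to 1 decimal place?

143.0 MiB

Duration = 37 minutes 46 seconds = 2,266 s.
Bytes = 22,050 samples/s × 2,266 s × 3 bytes/sample × 1 ch = 149,895,900 bytes.
149,895,900 / 1,048,576 = 143.0 MiB.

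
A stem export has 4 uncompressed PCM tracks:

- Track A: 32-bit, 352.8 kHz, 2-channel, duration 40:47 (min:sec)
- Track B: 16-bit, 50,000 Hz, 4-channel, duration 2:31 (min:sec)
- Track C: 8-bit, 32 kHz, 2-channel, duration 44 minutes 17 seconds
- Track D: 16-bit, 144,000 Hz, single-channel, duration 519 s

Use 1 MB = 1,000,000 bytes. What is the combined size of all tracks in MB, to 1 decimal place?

Track A: 40:47 (min:sec) = 2,447 s; 352,800 × 2,447 × 4 × 2 = 6,906,412,800 bytes.
Track B: 2:31 (min:sec) = 151 s; 50,000 × 151 × 2 × 4 = 60,400,000 bytes.
Track C: 44 minutes 17 seconds = 2,657 s; 32,000 × 2,657 × 1 × 2 = 170,048,000 bytes.
Track D: 144,000 × 519 × 2 × 1 = 149,472,000 bytes.
Total = 7,286,332,800 bytes = 7286.3 MB.

7286.3 MB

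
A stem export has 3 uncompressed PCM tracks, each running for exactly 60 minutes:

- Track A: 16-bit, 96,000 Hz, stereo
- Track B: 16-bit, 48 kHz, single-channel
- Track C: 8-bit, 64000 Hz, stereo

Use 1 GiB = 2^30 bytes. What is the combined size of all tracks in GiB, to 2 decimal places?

exactly 60 minutes = 3,600 s.
Track A: 96,000 × 3,600 × 2 × 2 = 1,382,400,000 bytes.
Track B: 48,000 × 3,600 × 2 × 1 = 345,600,000 bytes.
Track C: 64,000 × 3,600 × 1 × 2 = 460,800,000 bytes.
Total = 2,188,800,000 bytes = 2.04 GiB.

2.04 GiB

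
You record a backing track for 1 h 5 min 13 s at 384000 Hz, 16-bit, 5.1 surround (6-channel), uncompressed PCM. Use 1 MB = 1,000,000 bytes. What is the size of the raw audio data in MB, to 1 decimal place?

Duration = 1 h 5 min 13 s = 3,913 s.
Bytes = 384,000 samples/s × 3,913 s × 2 bytes/sample × 6 ch = 18,031,104,000 bytes.
18,031,104,000 / 1,000,000 = 18031.1 MB.

18031.1 MB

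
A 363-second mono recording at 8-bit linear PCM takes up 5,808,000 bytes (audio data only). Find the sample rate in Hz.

Bytes = sample_rate × seconds × bytes_per_sample × channels.
sample_rate = 5,808,000 / (363 × 1 × 1) = 5,808,000 / 363 = 16,000 Hz.

16,000 Hz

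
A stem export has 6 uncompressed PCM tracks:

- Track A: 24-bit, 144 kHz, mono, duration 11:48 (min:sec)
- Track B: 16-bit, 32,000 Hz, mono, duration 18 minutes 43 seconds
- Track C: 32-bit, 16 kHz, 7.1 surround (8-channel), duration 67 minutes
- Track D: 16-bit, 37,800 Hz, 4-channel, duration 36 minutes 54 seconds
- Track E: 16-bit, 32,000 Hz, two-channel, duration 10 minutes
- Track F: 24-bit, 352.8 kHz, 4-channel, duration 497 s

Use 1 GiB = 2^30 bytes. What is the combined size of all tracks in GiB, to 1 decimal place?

4.9 GiB

Track A: 11:48 (min:sec) = 708 s; 144,000 × 708 × 3 × 1 = 305,856,000 bytes.
Track B: 18 minutes 43 seconds = 1,123 s; 32,000 × 1,123 × 2 × 1 = 71,872,000 bytes.
Track C: 67 minutes = 4,020 s; 16,000 × 4,020 × 4 × 8 = 2,058,240,000 bytes.
Track D: 36 minutes 54 seconds = 2,214 s; 37,800 × 2,214 × 2 × 4 = 669,513,600 bytes.
Track E: 10 minutes = 600 s; 32,000 × 600 × 2 × 2 = 76,800,000 bytes.
Track F: 352,800 × 497 × 3 × 4 = 2,104,099,200 bytes.
Total = 5,286,380,800 bytes = 4.9 GiB.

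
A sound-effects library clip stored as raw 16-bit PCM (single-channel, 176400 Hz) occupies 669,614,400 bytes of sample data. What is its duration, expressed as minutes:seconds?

31:38

Byte rate = 176,400 × 2 × 1 = 352,800 bytes/s.
Duration = 669,614,400 / 352,800 = 1,898 s.
1,898 s = 31:38.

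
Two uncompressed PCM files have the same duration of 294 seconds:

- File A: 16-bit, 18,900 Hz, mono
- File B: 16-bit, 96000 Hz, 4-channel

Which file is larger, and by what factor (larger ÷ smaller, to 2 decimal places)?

File A: 18,900 × 2 × 1 = 37,800 bytes/s.
File B: 96,000 × 2 × 4 = 768,000 bytes/s.
File B is larger; ratio = 225,792,000 / 11,113,200 = 20.32.

File B, by a factor of 20.32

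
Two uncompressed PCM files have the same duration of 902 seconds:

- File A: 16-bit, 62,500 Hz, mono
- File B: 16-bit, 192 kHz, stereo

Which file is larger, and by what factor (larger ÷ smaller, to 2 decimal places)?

File B, by a factor of 6.14

File A: 62,500 × 2 × 1 = 125,000 bytes/s.
File B: 192,000 × 2 × 2 = 768,000 bytes/s.
File B is larger; ratio = 692,736,000 / 112,750,000 = 6.14.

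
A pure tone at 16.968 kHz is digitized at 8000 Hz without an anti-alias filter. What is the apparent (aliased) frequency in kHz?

0.968 kHz

Nyquist = 8,000/2 = 4,000 Hz; 16,968 Hz exceeds it.
Alias = |16,968 − 2×8,000| = |16,968 − 16,000| = 968 Hz = 0.968 kHz.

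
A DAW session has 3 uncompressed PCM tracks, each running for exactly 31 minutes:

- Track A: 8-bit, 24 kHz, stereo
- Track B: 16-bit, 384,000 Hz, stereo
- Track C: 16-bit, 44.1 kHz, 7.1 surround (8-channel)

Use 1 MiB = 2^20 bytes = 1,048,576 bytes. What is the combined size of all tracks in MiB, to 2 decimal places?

exactly 31 minutes = 1,860 s.
Track A: 24,000 × 1,860 × 1 × 2 = 89,280,000 bytes.
Track B: 384,000 × 1,860 × 2 × 2 = 2,856,960,000 bytes.
Track C: 44,100 × 1,860 × 2 × 8 = 1,312,416,000 bytes.
Total = 4,258,656,000 bytes = 4061.37 MiB.

4061.37 MiB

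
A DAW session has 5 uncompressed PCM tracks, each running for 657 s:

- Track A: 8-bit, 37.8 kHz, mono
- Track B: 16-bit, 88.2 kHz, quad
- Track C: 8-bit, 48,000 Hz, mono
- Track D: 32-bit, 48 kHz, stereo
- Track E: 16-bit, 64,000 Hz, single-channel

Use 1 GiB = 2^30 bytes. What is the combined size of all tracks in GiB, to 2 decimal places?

Track A: 37,800 × 657 × 1 × 1 = 24,834,600 bytes.
Track B: 88,200 × 657 × 2 × 4 = 463,579,200 bytes.
Track C: 48,000 × 657 × 1 × 1 = 31,536,000 bytes.
Track D: 48,000 × 657 × 4 × 2 = 252,288,000 bytes.
Track E: 64,000 × 657 × 2 × 1 = 84,096,000 bytes.
Total = 856,333,800 bytes = 0.80 GiB.

0.80 GiB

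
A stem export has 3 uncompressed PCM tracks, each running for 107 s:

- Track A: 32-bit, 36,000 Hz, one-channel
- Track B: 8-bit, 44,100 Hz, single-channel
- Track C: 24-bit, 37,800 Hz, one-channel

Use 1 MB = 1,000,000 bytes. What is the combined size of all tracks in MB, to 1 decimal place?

32.3 MB

Track A: 36,000 × 107 × 4 × 1 = 15,408,000 bytes.
Track B: 44,100 × 107 × 1 × 1 = 4,718,700 bytes.
Track C: 37,800 × 107 × 3 × 1 = 12,133,800 bytes.
Total = 32,260,500 bytes = 32.3 MB.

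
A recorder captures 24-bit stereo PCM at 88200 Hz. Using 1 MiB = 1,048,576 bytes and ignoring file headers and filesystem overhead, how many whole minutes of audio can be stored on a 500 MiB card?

Uncompressed byte rate = 88,200 × 3 × 2 = 529,200 bytes/s.
Capacity = 500 × 1,048,576 = 524,288,000 bytes.
524,288,000 / 529,200 ≈ 990.72 s → 16 minutes.

16 minutes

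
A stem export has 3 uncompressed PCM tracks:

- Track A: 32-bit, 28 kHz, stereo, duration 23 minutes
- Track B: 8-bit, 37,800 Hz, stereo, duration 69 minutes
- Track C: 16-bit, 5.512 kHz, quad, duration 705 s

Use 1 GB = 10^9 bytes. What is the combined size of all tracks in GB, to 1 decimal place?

0.7 GB

Track A: 23 minutes = 1,380 s; 28,000 × 1,380 × 4 × 2 = 309,120,000 bytes.
Track B: 69 minutes = 4,140 s; 37,800 × 4,140 × 1 × 2 = 312,984,000 bytes.
Track C: 5,512 × 705 × 2 × 4 = 31,087,680 bytes.
Total = 653,191,680 bytes = 0.7 GB.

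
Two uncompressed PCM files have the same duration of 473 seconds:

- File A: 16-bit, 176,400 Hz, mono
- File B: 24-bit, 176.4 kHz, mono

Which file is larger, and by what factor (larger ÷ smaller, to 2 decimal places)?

File A: 176,400 × 2 × 1 = 352,800 bytes/s.
File B: 176,400 × 3 × 1 = 529,200 bytes/s.
File B is larger; ratio = 250,311,600 / 166,874,400 = 1.50.

File B, by a factor of 1.50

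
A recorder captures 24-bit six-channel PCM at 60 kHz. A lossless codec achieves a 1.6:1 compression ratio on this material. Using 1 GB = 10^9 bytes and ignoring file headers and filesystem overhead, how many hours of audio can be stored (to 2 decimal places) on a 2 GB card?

Uncompressed byte rate = 60,000 × 3 × 6 = 1,080,000 bytes/s.
After 1.6:1 compression, effective rate ≈ 675000 bytes/s.
Capacity = 2 × 1,000,000,000 = 2,000,000,000 bytes.
2,000,000,000 / effective rate ≈ 2962.96 s → 0.82 hours.

0.82 hours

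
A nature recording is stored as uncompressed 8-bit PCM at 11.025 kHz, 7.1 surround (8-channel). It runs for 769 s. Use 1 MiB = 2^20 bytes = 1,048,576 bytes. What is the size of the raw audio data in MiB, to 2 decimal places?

Bytes = 11,025 samples/s × 769 s × 1 bytes/sample × 8 ch = 67,825,800 bytes.
67,825,800 / 1,048,576 = 64.68 MiB.

64.68 MiB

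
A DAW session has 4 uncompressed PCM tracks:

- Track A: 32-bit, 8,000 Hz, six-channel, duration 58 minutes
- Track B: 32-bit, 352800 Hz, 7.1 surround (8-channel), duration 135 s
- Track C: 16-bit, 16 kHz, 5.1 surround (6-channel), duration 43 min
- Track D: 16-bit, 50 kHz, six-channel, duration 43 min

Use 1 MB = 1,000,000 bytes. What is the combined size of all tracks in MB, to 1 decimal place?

Track A: 58 minutes = 3,480 s; 8,000 × 3,480 × 4 × 6 = 668,160,000 bytes.
Track B: 352,800 × 135 × 4 × 8 = 1,524,096,000 bytes.
Track C: 43 min = 2,580 s; 16,000 × 2,580 × 2 × 6 = 495,360,000 bytes.
Track D: 43 min = 2,580 s; 50,000 × 2,580 × 2 × 6 = 1,548,000,000 bytes.
Total = 4,235,616,000 bytes = 4235.6 MB.

4235.6 MB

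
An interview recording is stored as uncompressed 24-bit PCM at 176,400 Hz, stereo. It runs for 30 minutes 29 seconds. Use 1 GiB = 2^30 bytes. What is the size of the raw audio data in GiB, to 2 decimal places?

1.80 GiB

Duration = 30 minutes 29 seconds = 1,829 s.
Bytes = 176,400 samples/s × 1,829 s × 3 bytes/sample × 2 ch = 1,935,813,600 bytes.
1,935,813,600 / 1,073,741,824 = 1.80 GiB.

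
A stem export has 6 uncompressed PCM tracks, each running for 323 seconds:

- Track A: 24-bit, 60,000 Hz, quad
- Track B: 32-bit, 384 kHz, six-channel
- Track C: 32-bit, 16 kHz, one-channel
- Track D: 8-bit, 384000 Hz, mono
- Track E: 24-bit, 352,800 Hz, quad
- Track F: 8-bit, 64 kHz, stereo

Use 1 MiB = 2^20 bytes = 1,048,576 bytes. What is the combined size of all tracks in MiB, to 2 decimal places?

Track A: 60,000 × 323 × 3 × 4 = 232,560,000 bytes.
Track B: 384,000 × 323 × 4 × 6 = 2,976,768,000 bytes.
Track C: 16,000 × 323 × 4 × 1 = 20,672,000 bytes.
Track D: 384,000 × 323 × 1 × 1 = 124,032,000 bytes.
Track E: 352,800 × 323 × 3 × 4 = 1,367,452,800 bytes.
Track F: 64,000 × 323 × 1 × 2 = 41,344,000 bytes.
Total = 4,762,828,800 bytes = 4542.19 MiB.

4542.19 MiB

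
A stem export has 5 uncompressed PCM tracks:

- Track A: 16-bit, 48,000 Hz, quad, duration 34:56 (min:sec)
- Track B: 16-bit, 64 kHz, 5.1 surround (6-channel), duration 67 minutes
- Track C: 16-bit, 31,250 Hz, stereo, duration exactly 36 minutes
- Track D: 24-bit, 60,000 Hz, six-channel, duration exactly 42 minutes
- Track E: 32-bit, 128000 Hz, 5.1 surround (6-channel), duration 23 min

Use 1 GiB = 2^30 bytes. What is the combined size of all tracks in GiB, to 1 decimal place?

Track A: 34:56 (min:sec) = 2,096 s; 48,000 × 2,096 × 2 × 4 = 804,864,000 bytes.
Track B: 67 minutes = 4,020 s; 64,000 × 4,020 × 2 × 6 = 3,087,360,000 bytes.
Track C: exactly 36 minutes = 2,160 s; 31,250 × 2,160 × 2 × 2 = 270,000,000 bytes.
Track D: exactly 42 minutes = 2,520 s; 60,000 × 2,520 × 3 × 6 = 2,721,600,000 bytes.
Track E: 23 min = 1,380 s; 128,000 × 1,380 × 4 × 6 = 4,239,360,000 bytes.
Total = 11,123,184,000 bytes = 10.4 GiB.

10.4 GiB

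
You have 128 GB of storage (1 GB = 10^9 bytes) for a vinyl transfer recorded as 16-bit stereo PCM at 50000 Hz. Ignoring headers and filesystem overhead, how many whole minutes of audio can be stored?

10,666 minutes

Uncompressed byte rate = 50,000 × 2 × 2 = 200,000 bytes/s.
Capacity = 128 × 1,000,000,000 = 128,000,000,000 bytes.
128,000,000,000 / 200,000 ≈ 640000 s → 10,666 minutes.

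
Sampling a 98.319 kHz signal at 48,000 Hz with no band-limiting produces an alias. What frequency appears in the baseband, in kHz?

2.319 kHz

Nyquist = 48,000/2 = 24,000 Hz; 98,319 Hz exceeds it.
Alias = |98,319 − 2×48,000| = |98,319 − 96,000| = 2,319 Hz = 2.319 kHz.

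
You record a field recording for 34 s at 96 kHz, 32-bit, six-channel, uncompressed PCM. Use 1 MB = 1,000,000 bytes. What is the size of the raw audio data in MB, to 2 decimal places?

Bytes = 96,000 samples/s × 34 s × 4 bytes/sample × 6 ch = 78,336,000 bytes.
78,336,000 / 1,000,000 = 78.34 MB.

78.34 MB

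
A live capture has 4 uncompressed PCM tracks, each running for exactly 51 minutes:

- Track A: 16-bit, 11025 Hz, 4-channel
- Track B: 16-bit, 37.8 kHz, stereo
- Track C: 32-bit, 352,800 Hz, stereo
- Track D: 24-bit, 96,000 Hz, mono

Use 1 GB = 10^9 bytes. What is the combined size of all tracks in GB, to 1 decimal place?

10.3 GB

exactly 51 minutes = 3,060 s.
Track A: 11,025 × 3,060 × 2 × 4 = 269,892,000 bytes.
Track B: 37,800 × 3,060 × 2 × 2 = 462,672,000 bytes.
Track C: 352,800 × 3,060 × 4 × 2 = 8,636,544,000 bytes.
Track D: 96,000 × 3,060 × 3 × 1 = 881,280,000 bytes.
Total = 10,250,388,000 bytes = 10.3 GB.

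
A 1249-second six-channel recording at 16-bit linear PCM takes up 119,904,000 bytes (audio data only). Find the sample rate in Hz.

Bytes = sample_rate × seconds × bytes_per_sample × channels.
sample_rate = 119,904,000 / (1,249 × 2 × 6) = 119,904,000 / 14,988 = 8,000 Hz.

8,000 Hz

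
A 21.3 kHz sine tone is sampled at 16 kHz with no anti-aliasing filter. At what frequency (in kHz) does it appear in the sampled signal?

5.3 kHz

Nyquist = 16,000/2 = 8,000 Hz; 21,300 Hz exceeds it.
Alias = |21,300 − 1×16,000| = |21,300 − 16,000| = 5,300 Hz = 5.3 kHz.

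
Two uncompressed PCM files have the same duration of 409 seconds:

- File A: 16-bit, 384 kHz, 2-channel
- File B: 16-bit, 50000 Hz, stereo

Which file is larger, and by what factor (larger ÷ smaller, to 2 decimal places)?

File A: 384,000 × 2 × 2 = 1,536,000 bytes/s.
File B: 50,000 × 2 × 2 = 200,000 bytes/s.
File A is larger; ratio = 628,224,000 / 81,800,000 = 7.68.

File A, by a factor of 7.68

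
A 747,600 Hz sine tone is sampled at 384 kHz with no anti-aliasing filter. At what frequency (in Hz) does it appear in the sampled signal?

20,400 Hz

Nyquist = 384,000/2 = 192,000 Hz; 747,600 Hz exceeds it.
Alias = |747,600 − 2×384,000| = |747,600 − 768,000| = 20,400 Hz.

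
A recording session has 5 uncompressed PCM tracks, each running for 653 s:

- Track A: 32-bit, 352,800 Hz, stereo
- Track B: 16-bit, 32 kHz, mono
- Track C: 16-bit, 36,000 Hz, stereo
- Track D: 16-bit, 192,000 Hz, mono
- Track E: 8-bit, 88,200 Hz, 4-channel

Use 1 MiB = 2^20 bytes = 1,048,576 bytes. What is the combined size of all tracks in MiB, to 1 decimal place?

2346.0 MiB

Track A: 352,800 × 653 × 4 × 2 = 1,843,027,200 bytes.
Track B: 32,000 × 653 × 2 × 1 = 41,792,000 bytes.
Track C: 36,000 × 653 × 2 × 2 = 94,032,000 bytes.
Track D: 192,000 × 653 × 2 × 1 = 250,752,000 bytes.
Track E: 88,200 × 653 × 1 × 4 = 230,378,400 bytes.
Total = 2,459,981,600 bytes = 2346.0 MiB.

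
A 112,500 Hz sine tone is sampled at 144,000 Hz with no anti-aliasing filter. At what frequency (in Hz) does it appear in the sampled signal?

Nyquist = 144,000/2 = 72,000 Hz; 112,500 Hz exceeds it.
Alias = |112,500 − 1×144,000| = |112,500 − 144,000| = 31,500 Hz.

31,500 Hz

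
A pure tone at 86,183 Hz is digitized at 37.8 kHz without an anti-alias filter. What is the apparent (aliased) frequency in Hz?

Nyquist = 37,800/2 = 18,900 Hz; 86,183 Hz exceeds it.
Alias = |86,183 − 2×37,800| = |86,183 − 75,600| = 10,583 Hz.

10,583 Hz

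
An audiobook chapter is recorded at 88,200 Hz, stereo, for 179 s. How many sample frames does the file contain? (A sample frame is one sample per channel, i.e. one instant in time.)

88,200 samples/s × 179 s = 15,787,800 frames.

15,787,800 sample frames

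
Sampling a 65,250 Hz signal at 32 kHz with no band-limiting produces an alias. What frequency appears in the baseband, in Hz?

Nyquist = 32,000/2 = 16,000 Hz; 65,250 Hz exceeds it.
Alias = |65,250 − 2×32,000| = |65,250 − 64,000| = 1,250 Hz.

1,250 Hz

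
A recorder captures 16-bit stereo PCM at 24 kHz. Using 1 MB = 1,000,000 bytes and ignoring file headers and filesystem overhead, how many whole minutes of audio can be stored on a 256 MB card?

44 minutes

Uncompressed byte rate = 24,000 × 2 × 2 = 96,000 bytes/s.
Capacity = 256 × 1,000,000 = 256,000,000 bytes.
256,000,000 / 96,000 ≈ 2666.67 s → 44 minutes.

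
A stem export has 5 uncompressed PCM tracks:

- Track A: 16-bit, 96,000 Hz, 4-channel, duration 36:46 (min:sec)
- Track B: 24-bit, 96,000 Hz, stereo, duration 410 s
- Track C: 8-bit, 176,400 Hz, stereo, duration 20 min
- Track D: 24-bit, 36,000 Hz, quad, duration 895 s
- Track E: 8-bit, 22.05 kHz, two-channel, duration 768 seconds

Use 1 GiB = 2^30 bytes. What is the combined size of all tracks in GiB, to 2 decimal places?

2.58 GiB

Track A: 36:46 (min:sec) = 2,206 s; 96,000 × 2,206 × 2 × 4 = 1,694,208,000 bytes.
Track B: 96,000 × 410 × 3 × 2 = 236,160,000 bytes.
Track C: 20 min = 1,200 s; 176,400 × 1,200 × 1 × 2 = 423,360,000 bytes.
Track D: 36,000 × 895 × 3 × 4 = 386,640,000 bytes.
Track E: 22,050 × 768 × 1 × 2 = 33,868,800 bytes.
Total = 2,774,236,800 bytes = 2.58 GiB.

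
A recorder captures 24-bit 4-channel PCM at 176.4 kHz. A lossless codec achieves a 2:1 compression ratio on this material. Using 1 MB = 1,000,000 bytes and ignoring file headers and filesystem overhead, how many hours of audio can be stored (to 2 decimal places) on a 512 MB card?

0.13 hours

Uncompressed byte rate = 176,400 × 3 × 4 = 2,116,800 bytes/s.
After 2:1 compression, effective rate ≈ 1058400 bytes/s.
Capacity = 512 × 1,000,000 = 512,000,000 bytes.
512,000,000 / effective rate ≈ 483.75 s → 0.13 hours.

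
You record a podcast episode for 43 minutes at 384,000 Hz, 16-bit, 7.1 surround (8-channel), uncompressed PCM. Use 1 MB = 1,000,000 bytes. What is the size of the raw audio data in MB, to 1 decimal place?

15851.5 MB

Duration = 43 minutes = 2,580 s.
Bytes = 384,000 samples/s × 2,580 s × 2 bytes/sample × 8 ch = 15,851,520,000 bytes.
15,851,520,000 / 1,000,000 = 15851.5 MB.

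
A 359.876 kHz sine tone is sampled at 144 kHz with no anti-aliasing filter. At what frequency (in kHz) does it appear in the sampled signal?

Nyquist = 144,000/2 = 72,000 Hz; 359,876 Hz exceeds it.
Alias = |359,876 − 2×144,000| = |359,876 − 288,000| = 71,876 Hz = 71.876 kHz.

71.876 kHz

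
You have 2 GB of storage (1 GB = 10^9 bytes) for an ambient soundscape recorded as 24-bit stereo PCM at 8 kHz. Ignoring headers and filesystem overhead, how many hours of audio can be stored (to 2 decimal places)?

11.57 hours

Uncompressed byte rate = 8,000 × 3 × 2 = 48,000 bytes/s.
Capacity = 2 × 1,000,000,000 = 2,000,000,000 bytes.
2,000,000,000 / 48,000 ≈ 41666.67 s → 11.57 hours.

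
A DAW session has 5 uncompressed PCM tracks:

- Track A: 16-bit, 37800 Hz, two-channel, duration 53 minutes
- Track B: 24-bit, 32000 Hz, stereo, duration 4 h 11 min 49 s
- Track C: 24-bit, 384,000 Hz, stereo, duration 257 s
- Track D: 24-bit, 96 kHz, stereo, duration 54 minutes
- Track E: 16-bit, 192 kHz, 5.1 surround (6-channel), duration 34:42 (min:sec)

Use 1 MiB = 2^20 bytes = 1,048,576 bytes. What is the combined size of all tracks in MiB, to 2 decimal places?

Track A: 53 minutes = 3,180 s; 37,800 × 3,180 × 2 × 2 = 480,816,000 bytes.
Track B: 4 h 11 min 49 s = 15,109 s; 32,000 × 15,109 × 3 × 2 = 2,900,928,000 bytes.
Track C: 384,000 × 257 × 3 × 2 = 592,128,000 bytes.
Track D: 54 minutes = 3,240 s; 96,000 × 3,240 × 3 × 2 = 1,866,240,000 bytes.
Track E: 34:42 (min:sec) = 2,082 s; 192,000 × 2,082 × 2 × 6 = 4,796,928,000 bytes.
Total = 10,637,040,000 bytes = 10144.27 MiB.

10144.27 MiB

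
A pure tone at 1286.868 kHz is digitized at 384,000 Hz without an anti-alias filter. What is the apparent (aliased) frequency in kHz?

Nyquist = 384,000/2 = 192,000 Hz; 1,286,868 Hz exceeds it.
Alias = |1,286,868 − 3×384,000| = |1,286,868 − 1,152,000| = 134,868 Hz = 134.868 kHz.

134.868 kHz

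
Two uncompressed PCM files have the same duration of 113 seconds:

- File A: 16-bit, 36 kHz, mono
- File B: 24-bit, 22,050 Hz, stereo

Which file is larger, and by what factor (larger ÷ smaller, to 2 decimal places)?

File A: 36,000 × 2 × 1 = 72,000 bytes/s.
File B: 22,050 × 3 × 2 = 132,300 bytes/s.
File B is larger; ratio = 14,949,900 / 8,136,000 = 1.84.

File B, by a factor of 1.84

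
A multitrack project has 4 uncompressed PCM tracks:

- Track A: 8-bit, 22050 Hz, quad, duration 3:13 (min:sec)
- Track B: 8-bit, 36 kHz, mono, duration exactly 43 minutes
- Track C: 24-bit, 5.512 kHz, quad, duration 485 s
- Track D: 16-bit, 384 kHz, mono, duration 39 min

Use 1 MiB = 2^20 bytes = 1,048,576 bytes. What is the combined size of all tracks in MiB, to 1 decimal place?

1849.3 MiB

Track A: 3:13 (min:sec) = 193 s; 22,050 × 193 × 1 × 4 = 17,022,600 bytes.
Track B: exactly 43 minutes = 2,580 s; 36,000 × 2,580 × 1 × 1 = 92,880,000 bytes.
Track C: 5,512 × 485 × 3 × 4 = 32,079,840 bytes.
Track D: 39 min = 2,340 s; 384,000 × 2,340 × 2 × 1 = 1,797,120,000 bytes.
Total = 1,939,102,440 bytes = 1849.3 MiB.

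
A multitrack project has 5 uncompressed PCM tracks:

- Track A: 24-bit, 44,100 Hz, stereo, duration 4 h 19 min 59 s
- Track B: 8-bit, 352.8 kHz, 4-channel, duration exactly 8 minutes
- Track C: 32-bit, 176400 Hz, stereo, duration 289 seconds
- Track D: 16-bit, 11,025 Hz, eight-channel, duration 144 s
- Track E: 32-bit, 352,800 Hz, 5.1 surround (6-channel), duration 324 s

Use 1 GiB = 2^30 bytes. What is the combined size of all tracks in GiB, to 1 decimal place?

Track A: 4 h 19 min 59 s = 15,599 s; 44,100 × 15,599 × 3 × 2 = 4,127,495,400 bytes.
Track B: exactly 8 minutes = 480 s; 352,800 × 480 × 1 × 4 = 677,376,000 bytes.
Track C: 176,400 × 289 × 4 × 2 = 407,836,800 bytes.
Track D: 11,025 × 144 × 2 × 8 = 25,401,600 bytes.
Track E: 352,800 × 324 × 4 × 6 = 2,743,372,800 bytes.
Total = 7,981,482,600 bytes = 7.4 GiB.

7.4 GiB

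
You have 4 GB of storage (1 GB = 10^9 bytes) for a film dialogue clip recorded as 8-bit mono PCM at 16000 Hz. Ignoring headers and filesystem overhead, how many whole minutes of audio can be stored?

Uncompressed byte rate = 16,000 × 1 × 1 = 16,000 bytes/s.
Capacity = 4 × 1,000,000,000 = 4,000,000,000 bytes.
4,000,000,000 / 16,000 ≈ 250000 s → 4,166 minutes.

4,166 minutes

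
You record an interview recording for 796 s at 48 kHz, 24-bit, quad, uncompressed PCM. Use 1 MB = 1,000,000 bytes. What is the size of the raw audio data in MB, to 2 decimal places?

Bytes = 48,000 samples/s × 796 s × 3 bytes/sample × 4 ch = 458,496,000 bytes.
458,496,000 / 1,000,000 = 458.50 MB.

458.50 MB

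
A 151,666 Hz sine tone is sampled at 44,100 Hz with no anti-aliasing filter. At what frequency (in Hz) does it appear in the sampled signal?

Nyquist = 44,100/2 = 22,050 Hz; 151,666 Hz exceeds it.
Alias = |151,666 − 3×44,100| = |151,666 − 132,300| = 19,366 Hz.

19,366 Hz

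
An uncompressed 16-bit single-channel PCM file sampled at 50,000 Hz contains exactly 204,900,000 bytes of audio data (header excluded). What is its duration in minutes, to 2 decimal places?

Byte rate = 50,000 × 2 × 1 = 100,000 bytes/s.
Duration = 204,900,000 / 100,000 = 2,049 s.
2,049 s / 60 = 34.15 minutes.

34.15 minutes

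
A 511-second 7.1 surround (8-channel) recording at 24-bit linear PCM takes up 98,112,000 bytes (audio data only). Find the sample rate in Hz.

Bytes = sample_rate × seconds × bytes_per_sample × channels.
sample_rate = 98,112,000 / (511 × 3 × 8) = 98,112,000 / 12,264 = 8,000 Hz.

8,000 Hz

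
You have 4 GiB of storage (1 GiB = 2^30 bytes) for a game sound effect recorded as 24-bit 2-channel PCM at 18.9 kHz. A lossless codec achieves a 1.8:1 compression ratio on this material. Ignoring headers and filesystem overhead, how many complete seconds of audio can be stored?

Uncompressed byte rate = 18,900 × 3 × 2 = 113,400 bytes/s.
After 1.8:1 compression, effective rate ≈ 63000 bytes/s.
Capacity = 4 × 1,073,741,824 = 4,294,967,296 bytes.
4,294,967,296 / effective rate ≈ 68174.08 s → 68,174 seconds.

68,174 seconds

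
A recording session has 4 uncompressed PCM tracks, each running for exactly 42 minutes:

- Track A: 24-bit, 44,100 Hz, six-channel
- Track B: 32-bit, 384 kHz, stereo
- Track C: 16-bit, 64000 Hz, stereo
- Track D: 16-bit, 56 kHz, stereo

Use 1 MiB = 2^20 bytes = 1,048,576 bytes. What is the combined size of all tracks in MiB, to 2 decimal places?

10444.08 MiB

exactly 42 minutes = 2,520 s.
Track A: 44,100 × 2,520 × 3 × 6 = 2,000,376,000 bytes.
Track B: 384,000 × 2,520 × 4 × 2 = 7,741,440,000 bytes.
Track C: 64,000 × 2,520 × 2 × 2 = 645,120,000 bytes.
Track D: 56,000 × 2,520 × 2 × 2 = 564,480,000 bytes.
Total = 10,951,416,000 bytes = 10444.08 MiB.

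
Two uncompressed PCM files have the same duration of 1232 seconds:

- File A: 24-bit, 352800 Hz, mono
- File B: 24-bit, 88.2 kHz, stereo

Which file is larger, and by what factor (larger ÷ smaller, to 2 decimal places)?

File A, by a factor of 2.00

File A: 352,800 × 3 × 1 = 1,058,400 bytes/s.
File B: 88,200 × 3 × 2 = 529,200 bytes/s.
File A is larger; ratio = 1,303,948,800 / 651,974,400 = 2.00.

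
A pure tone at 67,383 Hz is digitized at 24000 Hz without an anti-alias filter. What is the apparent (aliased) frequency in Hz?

Nyquist = 24,000/2 = 12,000 Hz; 67,383 Hz exceeds it.
Alias = |67,383 − 3×24,000| = |67,383 − 72,000| = 4,617 Hz.

4,617 Hz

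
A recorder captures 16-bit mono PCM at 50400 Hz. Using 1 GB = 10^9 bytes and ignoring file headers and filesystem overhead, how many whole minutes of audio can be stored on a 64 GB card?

Uncompressed byte rate = 50,400 × 2 × 1 = 100,800 bytes/s.
Capacity = 64 × 1,000,000,000 = 64,000,000,000 bytes.
64,000,000,000 / 100,800 ≈ 634920.63 s → 10,582 minutes.

10,582 minutes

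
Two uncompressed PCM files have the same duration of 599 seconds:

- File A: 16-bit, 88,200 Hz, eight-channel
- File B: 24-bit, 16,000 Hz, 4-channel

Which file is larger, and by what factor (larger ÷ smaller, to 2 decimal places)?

File A: 88,200 × 2 × 8 = 1,411,200 bytes/s.
File B: 16,000 × 3 × 4 = 192,000 bytes/s.
File A is larger; ratio = 845,308,800 / 115,008,000 = 7.35.

File A, by a factor of 7.35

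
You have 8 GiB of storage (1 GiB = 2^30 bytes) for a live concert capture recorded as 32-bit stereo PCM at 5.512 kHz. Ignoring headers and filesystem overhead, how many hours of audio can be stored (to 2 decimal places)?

Uncompressed byte rate = 5,512 × 4 × 2 = 44,096 bytes/s.
Capacity = 8 × 1,073,741,824 = 8,589,934,592 bytes.
8,589,934,592 / 44,096 ≈ 194800.77 s → 54.11 hours.

54.11 hours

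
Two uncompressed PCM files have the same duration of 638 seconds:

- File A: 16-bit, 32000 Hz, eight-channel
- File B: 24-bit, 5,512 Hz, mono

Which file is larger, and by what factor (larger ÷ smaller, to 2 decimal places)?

File A, by a factor of 30.96

File A: 32,000 × 2 × 8 = 512,000 bytes/s.
File B: 5,512 × 3 × 1 = 16,536 bytes/s.
File A is larger; ratio = 326,656,000 / 10,549,968 = 30.96.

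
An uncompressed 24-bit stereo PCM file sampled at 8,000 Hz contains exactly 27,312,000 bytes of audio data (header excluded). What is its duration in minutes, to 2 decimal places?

Byte rate = 8,000 × 3 × 2 = 48,000 bytes/s.
Duration = 27,312,000 / 48,000 = 569 s.
569 s / 60 = 9.48 minutes.

9.48 minutes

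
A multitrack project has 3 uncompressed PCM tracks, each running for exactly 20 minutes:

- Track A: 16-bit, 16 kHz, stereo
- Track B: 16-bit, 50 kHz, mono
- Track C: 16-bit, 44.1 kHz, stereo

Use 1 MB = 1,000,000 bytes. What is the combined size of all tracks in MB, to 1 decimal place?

exactly 20 minutes = 1,200 s.
Track A: 16,000 × 1,200 × 2 × 2 = 76,800,000 bytes.
Track B: 50,000 × 1,200 × 2 × 1 = 120,000,000 bytes.
Track C: 44,100 × 1,200 × 2 × 2 = 211,680,000 bytes.
Total = 408,480,000 bytes = 408.5 MB.

408.5 MB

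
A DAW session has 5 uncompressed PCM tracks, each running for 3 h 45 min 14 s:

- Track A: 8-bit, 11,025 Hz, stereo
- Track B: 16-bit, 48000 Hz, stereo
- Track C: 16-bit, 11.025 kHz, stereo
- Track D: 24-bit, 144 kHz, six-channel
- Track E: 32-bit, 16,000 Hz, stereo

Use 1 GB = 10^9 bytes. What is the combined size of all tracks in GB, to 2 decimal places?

40.25 GB

3 h 45 min 14 s = 13,514 s.
Track A: 11,025 × 13,514 × 1 × 2 = 297,983,700 bytes.
Track B: 48,000 × 13,514 × 2 × 2 = 2,594,688,000 bytes.
Track C: 11,025 × 13,514 × 2 × 2 = 595,967,400 bytes.
Track D: 144,000 × 13,514 × 3 × 6 = 35,028,288,000 bytes.
Track E: 16,000 × 13,514 × 4 × 2 = 1,729,792,000 bytes.
Total = 40,246,719,100 bytes = 40.25 GB.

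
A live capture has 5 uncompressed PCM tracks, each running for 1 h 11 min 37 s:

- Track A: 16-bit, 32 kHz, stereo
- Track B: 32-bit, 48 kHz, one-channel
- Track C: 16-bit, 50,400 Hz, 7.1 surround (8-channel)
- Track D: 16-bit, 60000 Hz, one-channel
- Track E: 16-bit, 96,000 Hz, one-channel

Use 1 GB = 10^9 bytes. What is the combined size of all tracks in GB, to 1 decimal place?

6.2 GB

1 h 11 min 37 s = 4,297 s.
Track A: 32,000 × 4,297 × 2 × 2 = 550,016,000 bytes.
Track B: 48,000 × 4,297 × 4 × 1 = 825,024,000 bytes.
Track C: 50,400 × 4,297 × 2 × 8 = 3,465,100,800 bytes.
Track D: 60,000 × 4,297 × 2 × 1 = 515,640,000 bytes.
Track E: 96,000 × 4,297 × 2 × 1 = 825,024,000 bytes.
Total = 6,180,804,800 bytes = 6.2 GB.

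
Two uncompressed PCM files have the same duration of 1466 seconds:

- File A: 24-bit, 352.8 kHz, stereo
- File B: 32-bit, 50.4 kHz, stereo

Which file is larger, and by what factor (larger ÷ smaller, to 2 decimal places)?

File A, by a factor of 5.25

File A: 352,800 × 3 × 2 = 2,116,800 bytes/s.
File B: 50,400 × 4 × 2 = 403,200 bytes/s.
File A is larger; ratio = 3,103,228,800 / 591,091,200 = 5.25.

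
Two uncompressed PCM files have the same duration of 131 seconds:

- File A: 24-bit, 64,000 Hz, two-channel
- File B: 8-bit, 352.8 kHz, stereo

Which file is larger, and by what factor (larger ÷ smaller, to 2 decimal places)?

File A: 64,000 × 3 × 2 = 384,000 bytes/s.
File B: 352,800 × 1 × 2 = 705,600 bytes/s.
File B is larger; ratio = 92,433,600 / 50,304,000 = 1.84.

File B, by a factor of 1.84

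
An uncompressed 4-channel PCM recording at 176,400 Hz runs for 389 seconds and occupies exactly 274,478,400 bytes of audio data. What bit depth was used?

8 bits

Bytes per sample = 274,478,400 / (176,400 × 389 × 4) = 274,478,400 / 274,478,400 = 1.
Bit depth = 1 × 8 = 8 bits.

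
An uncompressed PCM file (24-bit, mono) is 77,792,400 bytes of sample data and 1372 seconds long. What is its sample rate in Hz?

18,900 Hz

Bytes = sample_rate × seconds × bytes_per_sample × channels.
sample_rate = 77,792,400 / (1,372 × 3 × 1) = 77,792,400 / 4,116 = 18,900 Hz.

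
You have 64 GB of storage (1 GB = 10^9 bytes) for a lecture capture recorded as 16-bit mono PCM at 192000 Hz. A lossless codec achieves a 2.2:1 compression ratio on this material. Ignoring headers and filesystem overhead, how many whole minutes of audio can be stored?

Uncompressed byte rate = 192,000 × 2 × 1 = 384,000 bytes/s.
After 2.2:1 compression, effective rate ≈ 174545.45 bytes/s.
Capacity = 64 × 1,000,000,000 = 64,000,000,000 bytes.
64,000,000,000 / effective rate ≈ 366666.67 s → 6,111 minutes.

6,111 minutes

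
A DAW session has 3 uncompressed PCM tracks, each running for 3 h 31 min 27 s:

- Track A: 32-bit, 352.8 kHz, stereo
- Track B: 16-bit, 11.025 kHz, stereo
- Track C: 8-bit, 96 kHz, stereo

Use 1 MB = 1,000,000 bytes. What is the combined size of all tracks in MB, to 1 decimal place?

38803.2 MB

3 h 31 min 27 s = 12,687 s.
Track A: 352,800 × 12,687 × 4 × 2 = 35,807,788,800 bytes.
Track B: 11,025 × 12,687 × 2 × 2 = 559,496,700 bytes.
Track C: 96,000 × 12,687 × 1 × 2 = 2,435,904,000 bytes.
Total = 38,803,189,500 bytes = 38803.2 MB.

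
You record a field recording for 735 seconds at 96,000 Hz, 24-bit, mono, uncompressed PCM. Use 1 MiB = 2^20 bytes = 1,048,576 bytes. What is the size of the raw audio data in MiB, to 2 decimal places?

201.87 MiB

Bytes = 96,000 samples/s × 735 s × 3 bytes/sample × 1 ch = 211,680,000 bytes.
211,680,000 / 1,048,576 = 201.87 MiB.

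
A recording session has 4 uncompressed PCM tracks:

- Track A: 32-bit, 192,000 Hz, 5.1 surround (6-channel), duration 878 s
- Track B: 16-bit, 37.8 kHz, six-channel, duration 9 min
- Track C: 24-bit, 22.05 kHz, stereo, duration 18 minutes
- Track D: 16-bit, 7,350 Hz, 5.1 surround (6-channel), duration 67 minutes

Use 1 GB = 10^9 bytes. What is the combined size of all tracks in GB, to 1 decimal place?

4.8 GB

Track A: 192,000 × 878 × 4 × 6 = 4,045,824,000 bytes.
Track B: 9 min = 540 s; 37,800 × 540 × 2 × 6 = 244,944,000 bytes.
Track C: 18 minutes = 1,080 s; 22,050 × 1,080 × 3 × 2 = 142,884,000 bytes.
Track D: 67 minutes = 4,020 s; 7,350 × 4,020 × 2 × 6 = 354,564,000 bytes.
Total = 4,788,216,000 bytes = 4.8 GB.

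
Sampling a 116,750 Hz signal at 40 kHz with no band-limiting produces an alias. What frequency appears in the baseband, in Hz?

Nyquist = 40,000/2 = 20,000 Hz; 116,750 Hz exceeds it.
Alias = |116,750 − 3×40,000| = |116,750 − 120,000| = 3,250 Hz.

3,250 Hz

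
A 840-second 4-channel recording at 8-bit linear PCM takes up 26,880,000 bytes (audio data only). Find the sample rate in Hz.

8,000 Hz

Bytes = sample_rate × seconds × bytes_per_sample × channels.
sample_rate = 26,880,000 / (840 × 1 × 4) = 26,880,000 / 3,360 = 8,000 Hz.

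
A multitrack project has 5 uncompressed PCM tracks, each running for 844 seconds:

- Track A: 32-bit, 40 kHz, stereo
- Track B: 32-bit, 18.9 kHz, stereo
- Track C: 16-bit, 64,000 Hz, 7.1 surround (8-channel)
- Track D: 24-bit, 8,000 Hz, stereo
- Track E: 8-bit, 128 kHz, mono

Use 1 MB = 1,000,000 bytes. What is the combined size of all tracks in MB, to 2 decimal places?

Track A: 40,000 × 844 × 4 × 2 = 270,080,000 bytes.
Track B: 18,900 × 844 × 4 × 2 = 127,612,800 bytes.
Track C: 64,000 × 844 × 2 × 8 = 864,256,000 bytes.
Track D: 8,000 × 844 × 3 × 2 = 40,512,000 bytes.
Track E: 128,000 × 844 × 1 × 1 = 108,032,000 bytes.
Total = 1,410,492,800 bytes = 1410.49 MB.

1410.49 MB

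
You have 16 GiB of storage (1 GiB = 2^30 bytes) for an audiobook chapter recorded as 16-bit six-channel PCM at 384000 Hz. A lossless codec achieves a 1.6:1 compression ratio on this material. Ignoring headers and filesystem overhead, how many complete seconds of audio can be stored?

Uncompressed byte rate = 384,000 × 2 × 6 = 4,608,000 bytes/s.
After 1.6:1 compression, effective rate ≈ 2880000 bytes/s.
Capacity = 16 × 1,073,741,824 = 17,179,869,184 bytes.
17,179,869,184 / effective rate ≈ 5965.23 s → 5,965 seconds.

5,965 seconds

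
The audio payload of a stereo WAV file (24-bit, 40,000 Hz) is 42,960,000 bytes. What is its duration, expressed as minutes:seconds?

2:59

Byte rate = 40,000 × 3 × 2 = 240,000 bytes/s.
Duration = 42,960,000 / 240,000 = 179 s.
179 s = 2:59.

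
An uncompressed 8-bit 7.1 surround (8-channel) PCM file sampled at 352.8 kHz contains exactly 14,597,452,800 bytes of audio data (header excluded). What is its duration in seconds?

5,172 seconds

Byte rate = 352,800 × 1 × 8 = 2,822,400 bytes/s.
Duration = 14,597,452,800 / 2,822,400 = 5,172 s.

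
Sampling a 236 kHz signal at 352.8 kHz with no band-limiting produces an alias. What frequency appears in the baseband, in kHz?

Nyquist = 352,800/2 = 176,400 Hz; 236,000 Hz exceeds it.
Alias = |236,000 − 1×352,800| = |236,000 − 352,800| = 116,800 Hz = 116.8 kHz.

116.8 kHz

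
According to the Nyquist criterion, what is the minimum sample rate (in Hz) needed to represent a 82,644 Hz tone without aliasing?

Minimum sample rate = 2 × 82,644 Hz = 165,288 Hz.

165,288 Hz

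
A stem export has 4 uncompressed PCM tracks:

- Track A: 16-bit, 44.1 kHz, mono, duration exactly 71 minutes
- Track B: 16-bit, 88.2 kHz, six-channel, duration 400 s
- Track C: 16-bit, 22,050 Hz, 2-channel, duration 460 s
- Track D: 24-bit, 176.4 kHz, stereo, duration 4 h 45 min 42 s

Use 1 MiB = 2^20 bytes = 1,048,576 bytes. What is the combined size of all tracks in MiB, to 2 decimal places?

18103.37 MiB

Track A: exactly 71 minutes = 4,260 s; 44,100 × 4,260 × 2 × 1 = 375,732,000 bytes.
Track B: 88,200 × 400 × 2 × 6 = 423,360,000 bytes.
Track C: 22,050 × 460 × 2 × 2 = 40,572,000 bytes.
Track D: 4 h 45 min 42 s = 17,142 s; 176,400 × 17,142 × 3 × 2 = 18,143,092,800 bytes.
Total = 18,982,756,800 bytes = 18103.37 MiB.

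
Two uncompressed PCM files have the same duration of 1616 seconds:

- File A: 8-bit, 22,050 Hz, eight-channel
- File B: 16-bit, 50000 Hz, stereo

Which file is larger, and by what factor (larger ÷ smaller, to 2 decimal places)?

File B, by a factor of 1.13

File A: 22,050 × 1 × 8 = 176,400 bytes/s.
File B: 50,000 × 2 × 2 = 200,000 bytes/s.
File B is larger; ratio = 323,200,000 / 285,062,400 = 1.13.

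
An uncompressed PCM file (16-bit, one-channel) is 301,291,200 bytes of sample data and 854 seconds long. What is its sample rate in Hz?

Bytes = sample_rate × seconds × bytes_per_sample × channels.
sample_rate = 301,291,200 / (854 × 2 × 1) = 301,291,200 / 1,708 = 176,400 Hz.

176,400 Hz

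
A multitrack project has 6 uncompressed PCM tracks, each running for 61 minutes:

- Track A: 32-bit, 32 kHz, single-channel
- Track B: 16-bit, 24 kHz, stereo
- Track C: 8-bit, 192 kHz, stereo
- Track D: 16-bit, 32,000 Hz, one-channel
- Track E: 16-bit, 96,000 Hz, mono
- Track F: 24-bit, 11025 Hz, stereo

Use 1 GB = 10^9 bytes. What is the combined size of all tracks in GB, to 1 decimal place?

61 minutes = 3,660 s.
Track A: 32,000 × 3,660 × 4 × 1 = 468,480,000 bytes.
Track B: 24,000 × 3,660 × 2 × 2 = 351,360,000 bytes.
Track C: 192,000 × 3,660 × 1 × 2 = 1,405,440,000 bytes.
Track D: 32,000 × 3,660 × 2 × 1 = 234,240,000 bytes.
Track E: 96,000 × 3,660 × 2 × 1 = 702,720,000 bytes.
Track F: 11,025 × 3,660 × 3 × 2 = 242,109,000 bytes.
Total = 3,404,349,000 bytes = 3.4 GB.

3.4 GB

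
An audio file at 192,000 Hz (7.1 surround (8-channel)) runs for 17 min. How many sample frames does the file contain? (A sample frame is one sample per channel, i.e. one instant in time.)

195,840,000 sample frames

17 min = 1,020 s.
192,000 samples/s × 1,020 s = 195,840,000 frames.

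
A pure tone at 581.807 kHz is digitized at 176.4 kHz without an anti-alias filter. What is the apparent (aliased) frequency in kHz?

Nyquist = 176,400/2 = 88,200 Hz; 581,807 Hz exceeds it.
Alias = |581,807 − 3×176,400| = |581,807 − 529,200| = 52,607 Hz = 52.607 kHz.

52.607 kHz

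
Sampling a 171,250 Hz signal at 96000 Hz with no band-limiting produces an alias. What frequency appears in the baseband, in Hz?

20,750 Hz

Nyquist = 96,000/2 = 48,000 Hz; 171,250 Hz exceeds it.
Alias = |171,250 − 2×96,000| = |171,250 − 192,000| = 20,750 Hz.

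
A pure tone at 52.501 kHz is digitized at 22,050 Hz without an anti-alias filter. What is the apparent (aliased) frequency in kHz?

Nyquist = 22,050/2 = 11,025 Hz; 52,501 Hz exceeds it.
Alias = |52,501 − 2×22,050| = |52,501 − 44,100| = 8,401 Hz = 8.401 kHz.

8.401 kHz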